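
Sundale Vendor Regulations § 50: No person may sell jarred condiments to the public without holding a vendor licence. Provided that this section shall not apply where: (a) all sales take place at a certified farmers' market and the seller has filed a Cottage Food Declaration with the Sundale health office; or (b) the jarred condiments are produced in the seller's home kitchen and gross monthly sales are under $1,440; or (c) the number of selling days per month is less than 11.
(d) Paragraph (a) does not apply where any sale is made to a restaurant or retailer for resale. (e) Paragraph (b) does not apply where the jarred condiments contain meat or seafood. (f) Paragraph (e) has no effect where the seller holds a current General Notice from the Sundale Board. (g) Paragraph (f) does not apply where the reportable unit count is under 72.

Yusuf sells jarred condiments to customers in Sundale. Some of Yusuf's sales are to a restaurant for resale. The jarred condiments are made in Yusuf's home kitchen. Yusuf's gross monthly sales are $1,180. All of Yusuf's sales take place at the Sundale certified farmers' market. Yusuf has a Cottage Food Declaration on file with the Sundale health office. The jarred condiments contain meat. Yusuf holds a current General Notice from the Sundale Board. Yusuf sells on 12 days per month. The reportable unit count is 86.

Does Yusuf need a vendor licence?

Exception (a): all sales are at a certified farmers' market; a Cottage Food Declaration is on file — every condition holds. But: (d) operates against (a): some sales are to a restaurant for resale. Exception (a) does not apply.
All of (b)'s requirements are met (the jarred condiments are home-kitchen produced; gross monthly sales are $1,180, under the $1,440 limit). Applying paragraphs (e)–(g): (e) would limit (b) — the jarred condiments contain meat — but (f) sets (e) aside: (f) applies — a current General Notice is held. (g) does not operate here (the reportable unit count is 86, not under 72), so (f) stands. (b) remains available.
Exception (c) fails — the number of selling days per month is 12, not less than 11.

No — exception (b) applies; Yusuf is not required to hold a vendor licence.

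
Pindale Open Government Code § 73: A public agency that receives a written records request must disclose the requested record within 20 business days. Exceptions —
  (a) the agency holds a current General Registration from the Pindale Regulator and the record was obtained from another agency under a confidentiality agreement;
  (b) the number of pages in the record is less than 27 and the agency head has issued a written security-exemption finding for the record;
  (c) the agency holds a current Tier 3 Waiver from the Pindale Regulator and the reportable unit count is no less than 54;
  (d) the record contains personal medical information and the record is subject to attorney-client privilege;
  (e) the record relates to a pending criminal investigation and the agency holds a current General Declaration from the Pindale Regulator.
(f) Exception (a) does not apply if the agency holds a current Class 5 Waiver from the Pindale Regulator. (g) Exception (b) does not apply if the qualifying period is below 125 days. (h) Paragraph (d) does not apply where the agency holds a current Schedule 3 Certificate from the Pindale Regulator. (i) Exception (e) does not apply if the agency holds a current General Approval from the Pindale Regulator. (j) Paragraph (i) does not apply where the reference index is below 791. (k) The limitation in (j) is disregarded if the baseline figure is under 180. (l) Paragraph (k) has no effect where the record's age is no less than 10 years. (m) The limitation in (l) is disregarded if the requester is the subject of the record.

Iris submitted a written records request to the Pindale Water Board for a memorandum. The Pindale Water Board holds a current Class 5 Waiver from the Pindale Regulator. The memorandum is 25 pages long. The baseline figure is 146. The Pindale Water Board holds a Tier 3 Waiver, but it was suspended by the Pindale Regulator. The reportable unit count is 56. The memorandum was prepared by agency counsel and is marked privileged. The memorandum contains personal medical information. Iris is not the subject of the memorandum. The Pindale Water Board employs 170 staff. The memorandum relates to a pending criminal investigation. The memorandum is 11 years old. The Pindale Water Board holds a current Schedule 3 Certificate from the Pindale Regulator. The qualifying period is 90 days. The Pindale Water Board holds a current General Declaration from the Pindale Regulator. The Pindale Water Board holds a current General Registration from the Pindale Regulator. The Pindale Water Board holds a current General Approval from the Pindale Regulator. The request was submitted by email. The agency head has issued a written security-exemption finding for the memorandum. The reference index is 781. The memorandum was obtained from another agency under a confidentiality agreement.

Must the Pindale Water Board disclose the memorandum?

No — exception (e) applies; the Pindale Water Board is not required to disclose the memorandum.

Exception (a)'s conditions are all satisfied: a current General Registration is held; the memorandum was obtained under a confidentiality agreement. But applying paragraph (f): (f) operates — a current Class 5 Waiver is held. (a) is therefore removed.
All of (b)'s requirements are met (the number of pages in the record is 25, less than the 27 limit; a written security-exemption finding has been issued). However, paragraph (g) must be considered: (g) operates against (b): the qualifying period is 90 days, below the 125 days limit. Exception (b) does not apply.
Exception (c) fails — no current Tier 3 Waiver is held.
Exception (d) is satisfied on its face — the memorandum contains personal medical information; the memorandum is privileged. Turning to paragraph (h): (h) operates against (d): a current Schedule 3 Certificate is held. Exception (d) does not apply.
Exception (e) is satisfied on its face — the memorandum relates to a pending investigation; a current General Declaration is held. Considering the limiting provisions: (i) is engaged (a current General Approval is held), but is itself disapplied by (j): (j) operates against (i): the reference index is 781, below the 791 limit. (k) would limit (j) — the baseline figure is 146, under the 180 limit — but (l) sets (k) aside: (l) operates — the record's age is 11 years, meeting the 10 years threshold. (m), which would lift (l), does not operate here — Iris is not the subject of the memorandum. Exception (e) stands.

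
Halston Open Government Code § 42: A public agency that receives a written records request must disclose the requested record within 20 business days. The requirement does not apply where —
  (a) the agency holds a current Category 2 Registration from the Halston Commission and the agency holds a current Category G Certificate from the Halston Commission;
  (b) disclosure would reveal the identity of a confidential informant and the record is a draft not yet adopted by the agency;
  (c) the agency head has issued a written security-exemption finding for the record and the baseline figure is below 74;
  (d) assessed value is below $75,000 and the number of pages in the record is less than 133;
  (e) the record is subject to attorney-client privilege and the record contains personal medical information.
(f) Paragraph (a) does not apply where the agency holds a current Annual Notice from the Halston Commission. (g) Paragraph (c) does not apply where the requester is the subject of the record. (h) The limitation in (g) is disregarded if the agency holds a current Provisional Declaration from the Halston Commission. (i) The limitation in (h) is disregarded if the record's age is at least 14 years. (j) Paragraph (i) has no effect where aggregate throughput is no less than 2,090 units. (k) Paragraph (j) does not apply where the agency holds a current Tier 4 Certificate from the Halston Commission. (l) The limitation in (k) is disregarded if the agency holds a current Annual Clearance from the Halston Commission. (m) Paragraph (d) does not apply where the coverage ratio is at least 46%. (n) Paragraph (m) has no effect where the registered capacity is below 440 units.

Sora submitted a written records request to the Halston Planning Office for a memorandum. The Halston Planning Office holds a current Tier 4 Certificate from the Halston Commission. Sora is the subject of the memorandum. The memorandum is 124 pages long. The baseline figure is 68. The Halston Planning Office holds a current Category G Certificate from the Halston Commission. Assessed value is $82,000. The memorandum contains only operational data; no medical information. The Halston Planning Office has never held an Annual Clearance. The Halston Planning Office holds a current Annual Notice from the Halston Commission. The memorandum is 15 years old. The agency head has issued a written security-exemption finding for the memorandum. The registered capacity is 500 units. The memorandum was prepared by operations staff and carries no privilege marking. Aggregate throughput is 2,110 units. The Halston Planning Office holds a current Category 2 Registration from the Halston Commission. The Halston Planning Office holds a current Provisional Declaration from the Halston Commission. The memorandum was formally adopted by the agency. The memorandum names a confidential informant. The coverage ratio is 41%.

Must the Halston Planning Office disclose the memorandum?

Yes — the Halston Planning Office must disclose the memorandum.

Exception (a): a current Category 2 Registration is held; a current Category G Certificate is held — every condition holds. But: (f) is triggered — a current Annual Notice is held. So (a) is unavailable.
Exception (b) fails — the memorandum has been formally adopted.
Exception (c) is satisfied on its face — a written security-exemption finding has been issued; the baseline figure is 68, below the 74 limit. But: (g) operates against (c): Sora is the subject of the memorandum. (h) applies (a current Provisional Declaration is held), but yields to (i): (i) operates against (h): the record's age is 15 years, meeting the 14 years threshold. (j) would limit (i) — aggregate throughput is 2,110 units, meeting the 2,090 units threshold — but (k) sets (j) aside: (k) is triggered — a current Tier 4 Certificate is held. (l), which would lift (k), is inapplicable — there is no Annual Clearance in force. (c) is therefore removed.
Exception (d) does not apply: assessed value is $82,000, not below $75,000.
Exception (e) requires that the record is subject to attorney-client privilege; but the memorandum carries no privilege marking, so (e) is unavailable.
None of the exceptions is available; § 42 applies in full.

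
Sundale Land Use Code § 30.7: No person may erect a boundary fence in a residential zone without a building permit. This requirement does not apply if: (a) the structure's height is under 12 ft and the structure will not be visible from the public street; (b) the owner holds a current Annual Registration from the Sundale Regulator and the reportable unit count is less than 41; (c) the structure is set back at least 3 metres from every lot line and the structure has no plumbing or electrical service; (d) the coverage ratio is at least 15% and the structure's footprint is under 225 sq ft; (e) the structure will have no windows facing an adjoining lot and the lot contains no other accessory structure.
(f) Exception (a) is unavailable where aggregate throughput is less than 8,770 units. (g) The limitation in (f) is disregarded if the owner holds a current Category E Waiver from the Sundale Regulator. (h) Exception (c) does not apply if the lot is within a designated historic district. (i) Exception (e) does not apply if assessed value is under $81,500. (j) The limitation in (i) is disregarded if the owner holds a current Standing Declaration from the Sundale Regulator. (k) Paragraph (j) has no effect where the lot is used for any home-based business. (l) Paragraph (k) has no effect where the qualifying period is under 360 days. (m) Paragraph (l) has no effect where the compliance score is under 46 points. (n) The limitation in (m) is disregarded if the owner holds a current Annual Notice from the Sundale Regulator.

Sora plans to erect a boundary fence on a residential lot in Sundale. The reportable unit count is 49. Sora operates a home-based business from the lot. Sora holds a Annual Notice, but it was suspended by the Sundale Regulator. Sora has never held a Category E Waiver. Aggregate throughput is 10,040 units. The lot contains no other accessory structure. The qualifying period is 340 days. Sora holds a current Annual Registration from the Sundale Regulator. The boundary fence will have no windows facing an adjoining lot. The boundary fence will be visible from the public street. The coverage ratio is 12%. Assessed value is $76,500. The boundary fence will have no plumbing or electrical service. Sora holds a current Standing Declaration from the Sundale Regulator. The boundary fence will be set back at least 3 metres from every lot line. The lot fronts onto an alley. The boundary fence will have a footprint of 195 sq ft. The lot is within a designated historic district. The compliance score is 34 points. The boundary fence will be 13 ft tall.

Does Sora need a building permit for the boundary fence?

Exception (a) requires that the structure's height is under 12 ft; but the structure's height is 13 ft, not under 12 ft, so (a) is unavailable.
Exception (b) fails — the reportable unit count is 49, not less than 41.
Exception (c): the setback is at least 3 m on every side; there is no plumbing or electrical service — every condition holds. Turning to paragraph (h): (h) operates against (c): the lot is in a historic district. Exception (c) does not apply.
Exception (d) does not apply: the coverage ratio is 12%, short of 15%.
Exception (e): no windows face an adjoining lot; the lot has no other accessory structure — every condition holds. But applying paragraphs (i)–(n): (i) operates against (e): assessed value is $76,500, under the $81,500 limit. (j) would limit (i) — a current Standing Declaration is held — but (k) sets (j) aside: (k) operates against (j): a home-based business operates on the lot. (l) would limit (k) — the qualifying period is 340 days, under the 360 days limit — but (m) sets (l) aside: (m) operates against (l): the compliance score is 34 points, under the 46 points limit. (n) is not triggered (there is no Annual Notice in force), so (m) stands. (e) is therefore removed.
Every exception is unavailable, so the rule governs.

Yes — Sora must obtain a building permit.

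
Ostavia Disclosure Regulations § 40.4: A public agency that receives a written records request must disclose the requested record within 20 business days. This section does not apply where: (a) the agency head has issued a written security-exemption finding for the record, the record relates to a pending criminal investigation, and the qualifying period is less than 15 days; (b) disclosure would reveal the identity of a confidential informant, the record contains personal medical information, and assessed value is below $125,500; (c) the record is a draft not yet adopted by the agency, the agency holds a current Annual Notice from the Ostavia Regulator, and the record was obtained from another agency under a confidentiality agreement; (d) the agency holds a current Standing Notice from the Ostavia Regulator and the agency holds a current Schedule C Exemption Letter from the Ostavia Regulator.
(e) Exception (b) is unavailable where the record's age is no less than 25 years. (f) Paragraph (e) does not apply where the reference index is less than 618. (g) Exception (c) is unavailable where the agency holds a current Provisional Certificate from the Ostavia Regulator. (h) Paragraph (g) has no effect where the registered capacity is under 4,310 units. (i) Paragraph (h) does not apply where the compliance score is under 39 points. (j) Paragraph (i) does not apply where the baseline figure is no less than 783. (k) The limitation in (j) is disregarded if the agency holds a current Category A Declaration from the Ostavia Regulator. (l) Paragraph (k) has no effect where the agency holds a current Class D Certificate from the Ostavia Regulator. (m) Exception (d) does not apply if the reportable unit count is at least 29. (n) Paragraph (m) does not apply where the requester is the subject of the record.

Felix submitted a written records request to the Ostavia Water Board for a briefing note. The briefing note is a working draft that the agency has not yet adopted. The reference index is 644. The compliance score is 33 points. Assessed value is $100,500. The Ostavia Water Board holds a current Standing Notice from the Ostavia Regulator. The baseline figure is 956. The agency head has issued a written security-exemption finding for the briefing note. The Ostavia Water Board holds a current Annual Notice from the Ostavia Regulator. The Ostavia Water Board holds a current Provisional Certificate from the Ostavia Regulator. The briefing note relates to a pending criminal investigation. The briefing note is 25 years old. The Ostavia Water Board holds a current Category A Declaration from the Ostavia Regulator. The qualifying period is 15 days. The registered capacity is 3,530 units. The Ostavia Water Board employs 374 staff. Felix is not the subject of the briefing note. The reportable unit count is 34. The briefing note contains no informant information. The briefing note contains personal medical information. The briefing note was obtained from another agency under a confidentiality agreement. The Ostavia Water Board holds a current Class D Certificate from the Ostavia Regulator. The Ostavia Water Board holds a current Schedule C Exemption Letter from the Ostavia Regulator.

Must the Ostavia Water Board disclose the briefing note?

No — exception (c) applies; the Ostavia Water Board is not required to disclose the briefing note.

Exception (a) fails — the qualifying period is 15 days, not less than 15 days.
Exception (b) requires that disclosure would reveal the identity of a confidential informant; but the briefing note contains no informant information, so (b) is unavailable.
Exception (c) is satisfied on its face — the briefing note is an unadopted draft; a current Annual Notice is held; the briefing note was obtained under a confidentiality agreement. Considering the limiting provisions: (g) would limit (c) — a current Provisional Certificate is held — but (h) sets (g) aside: (h) operates against (g): the registered capacity is 3,530 units, under the 4,310 units limit. (i) would limit (h) — the compliance score is 33 points, under the 39 points limit — but (j) sets (i) aside: (j) is engaged — the baseline figure is 956, meeting the 783 threshold. (k) would limit (j) — a current Category A Declaration is held — but (l) sets (k) aside: (l) operates against (k): a current Class D Certificate is held. So (c) applies.
Exception (d) is satisfied on its face — a current Standing Notice is held; a current Schedule C Exemption Letter is held. But: (m) operates against (d): the reportable unit count is 34, meeting the 29 threshold. (n) is not triggered (Felix is not the subject of the briefing note), so (m) stands. (d) is therefore removed.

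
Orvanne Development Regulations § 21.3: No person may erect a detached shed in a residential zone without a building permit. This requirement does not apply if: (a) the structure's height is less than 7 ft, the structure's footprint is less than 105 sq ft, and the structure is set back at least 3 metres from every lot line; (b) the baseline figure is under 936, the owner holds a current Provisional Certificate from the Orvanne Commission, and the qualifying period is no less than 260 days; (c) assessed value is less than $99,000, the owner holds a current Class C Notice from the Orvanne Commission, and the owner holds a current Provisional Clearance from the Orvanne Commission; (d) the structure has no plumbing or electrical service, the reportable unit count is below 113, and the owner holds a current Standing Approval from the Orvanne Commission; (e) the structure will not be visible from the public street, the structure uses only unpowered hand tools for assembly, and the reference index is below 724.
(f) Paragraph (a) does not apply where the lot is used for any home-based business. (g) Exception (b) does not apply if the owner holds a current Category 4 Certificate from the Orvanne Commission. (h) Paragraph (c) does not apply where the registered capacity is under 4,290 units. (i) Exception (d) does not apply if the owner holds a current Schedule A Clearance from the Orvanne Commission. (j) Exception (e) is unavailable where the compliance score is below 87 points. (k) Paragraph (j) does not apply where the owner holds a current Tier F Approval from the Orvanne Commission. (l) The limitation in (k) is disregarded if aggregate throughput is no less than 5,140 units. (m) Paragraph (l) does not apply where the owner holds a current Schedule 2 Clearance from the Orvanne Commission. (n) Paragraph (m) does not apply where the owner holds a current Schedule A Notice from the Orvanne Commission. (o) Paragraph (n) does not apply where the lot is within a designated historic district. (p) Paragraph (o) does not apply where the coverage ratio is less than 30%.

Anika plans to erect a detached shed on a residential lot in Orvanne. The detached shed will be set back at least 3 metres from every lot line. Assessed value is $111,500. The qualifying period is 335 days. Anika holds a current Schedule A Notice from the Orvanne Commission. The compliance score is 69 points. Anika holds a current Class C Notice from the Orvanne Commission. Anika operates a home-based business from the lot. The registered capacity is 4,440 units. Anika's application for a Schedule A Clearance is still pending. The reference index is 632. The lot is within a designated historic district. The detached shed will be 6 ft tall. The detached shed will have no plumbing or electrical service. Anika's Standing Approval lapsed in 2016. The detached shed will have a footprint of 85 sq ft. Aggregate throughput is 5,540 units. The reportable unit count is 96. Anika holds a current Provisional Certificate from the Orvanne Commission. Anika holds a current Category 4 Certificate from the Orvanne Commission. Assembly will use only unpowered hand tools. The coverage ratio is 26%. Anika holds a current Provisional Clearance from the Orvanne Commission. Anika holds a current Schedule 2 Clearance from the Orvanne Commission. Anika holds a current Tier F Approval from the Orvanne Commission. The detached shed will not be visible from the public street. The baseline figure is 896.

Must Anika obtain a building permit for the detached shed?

Exception (a) is satisfied on its face — the structure's height is 6 ft, less than the 7 ft limit; the structure's footprint is 85 sq ft, less than the 105 sq ft limit; the setback is at least 3 m on every side. But applying paragraph (f): (f) is triggered — a home-based business operates on the lot. Exception (a) does not apply.
Exception (b)'s conditions are all satisfied: the baseline figure is 896, under the 936 limit; a current Provisional Certificate is held; the qualifying period is 335 days, meeting the 260 days threshold. But: (g) operates — a current Category 4 Certificate is held. So (b) is unavailable.
Exception (c) requires that assessed value is less than $99,000; but assessed value is $111,500, not less than $99,000, so (c) is unavailable.
Exception (d) fails — no current Standing Approval is held.
Exception (e)'s conditions are all satisfied: the structure will not be visible from the street; assembly uses only hand tools; the reference index is 632, below the 724 limit. But: (j) operates against (e): the compliance score is 69 points, below the 87 points limit. (k) would limit (j) — a current Tier F Approval is held — but (l) sets (k) aside: (l) operates against (k): aggregate throughput is 5,540 units, meeting the 5,140 units threshold. (m) would limit (l) — a current Schedule 2 Clearance is held — but (n) sets (m) aside: (n) operates against (m): a current Schedule A Notice is held. (o) is triggered (the lot is in a historic district), but yields to (p): (p) operates against (o): the coverage ratio is 26%, less than the 30% limit. So (e) is unavailable.
No exception displaces § 21.3.

Yes — Anika must obtain a building permit.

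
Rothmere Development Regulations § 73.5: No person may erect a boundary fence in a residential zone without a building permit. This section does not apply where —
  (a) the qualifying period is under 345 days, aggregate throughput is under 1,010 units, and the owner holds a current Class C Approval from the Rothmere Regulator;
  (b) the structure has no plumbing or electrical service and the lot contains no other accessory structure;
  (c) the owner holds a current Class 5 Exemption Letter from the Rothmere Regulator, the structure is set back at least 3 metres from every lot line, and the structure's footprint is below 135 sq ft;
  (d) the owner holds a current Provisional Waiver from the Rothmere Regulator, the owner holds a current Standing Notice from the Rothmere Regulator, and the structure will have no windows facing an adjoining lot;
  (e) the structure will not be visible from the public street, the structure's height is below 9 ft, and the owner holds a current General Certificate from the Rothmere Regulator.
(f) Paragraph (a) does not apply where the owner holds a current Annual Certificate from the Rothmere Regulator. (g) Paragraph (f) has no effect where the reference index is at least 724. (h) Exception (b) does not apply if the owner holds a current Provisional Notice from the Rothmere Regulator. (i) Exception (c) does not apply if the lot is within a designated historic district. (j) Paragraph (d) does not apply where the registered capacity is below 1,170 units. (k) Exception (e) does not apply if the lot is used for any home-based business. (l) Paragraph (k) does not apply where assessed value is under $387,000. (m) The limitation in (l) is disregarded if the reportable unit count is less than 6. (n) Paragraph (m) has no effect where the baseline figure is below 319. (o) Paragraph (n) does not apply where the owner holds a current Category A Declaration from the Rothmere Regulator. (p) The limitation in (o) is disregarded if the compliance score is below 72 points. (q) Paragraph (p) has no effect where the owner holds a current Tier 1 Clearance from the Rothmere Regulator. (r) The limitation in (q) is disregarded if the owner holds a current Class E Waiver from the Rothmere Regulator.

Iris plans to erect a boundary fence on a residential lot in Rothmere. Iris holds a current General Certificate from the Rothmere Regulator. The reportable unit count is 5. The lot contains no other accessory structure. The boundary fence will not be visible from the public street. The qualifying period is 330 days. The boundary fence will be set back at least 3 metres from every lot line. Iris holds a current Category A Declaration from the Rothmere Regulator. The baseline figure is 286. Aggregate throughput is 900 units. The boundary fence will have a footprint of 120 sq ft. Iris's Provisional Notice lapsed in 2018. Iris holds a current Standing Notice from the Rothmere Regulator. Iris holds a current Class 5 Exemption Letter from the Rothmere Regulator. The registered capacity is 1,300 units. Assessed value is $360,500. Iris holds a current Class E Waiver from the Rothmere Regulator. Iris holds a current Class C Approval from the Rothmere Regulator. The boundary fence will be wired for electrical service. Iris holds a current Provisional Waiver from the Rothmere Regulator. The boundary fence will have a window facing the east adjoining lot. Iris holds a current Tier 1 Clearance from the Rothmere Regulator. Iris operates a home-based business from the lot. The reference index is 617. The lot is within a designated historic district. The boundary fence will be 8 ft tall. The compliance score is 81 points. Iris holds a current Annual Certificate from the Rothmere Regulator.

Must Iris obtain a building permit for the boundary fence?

Yes — Iris must obtain a building permit.

Exception (a)'s conditions are all satisfied: the qualifying period is 330 days, under the 345 days limit; aggregate throughput is 900 units, under the 1,010 units limit; a current Class C Approval is held. However, paragraphs (f)–(g) must be considered: (f) is engaged — a current Annual Certificate is held. (g) is not triggered (the reference index is 617, short of 724), so (f) stands. (a) is therefore removed.
Exception (b) does not apply: electrical service is planned.
Exception (c)'s conditions are all satisfied: a current Class 5 Exemption Letter is held; the setback is at least 3 m on every side; the structure's footprint is 120 sq ft, below the 135 sq ft limit. However, paragraph (i) must be considered: (i) applies — the lot is in a historic district. Exception (c) does not apply.
Exception (d) fails — a window faces an adjoining lot.
All of (e)'s requirements are met (the structure will not be visible from the street; the structure's height is 8 ft, below the 9 ft limit; a current General Certificate is held). Turning to paragraphs (k)–(r): (k) is triggered — a home-based business operates on the lot. (l) is triggered (assessed value is $360,500, under the $387,000 limit), but yields to (m): (m) applies — the reportable unit count is 5, less than the 6 limit. (n) applies (the baseline figure is 286, below the 319 limit), but is itself disapplied by (o): (o) operates against (n): a current Category A Declaration is held. (p) is not engaged (the compliance score is 81 points, not below 72 points), so (o) stands. (e) is therefore removed.
No exception applies. The general rule governs.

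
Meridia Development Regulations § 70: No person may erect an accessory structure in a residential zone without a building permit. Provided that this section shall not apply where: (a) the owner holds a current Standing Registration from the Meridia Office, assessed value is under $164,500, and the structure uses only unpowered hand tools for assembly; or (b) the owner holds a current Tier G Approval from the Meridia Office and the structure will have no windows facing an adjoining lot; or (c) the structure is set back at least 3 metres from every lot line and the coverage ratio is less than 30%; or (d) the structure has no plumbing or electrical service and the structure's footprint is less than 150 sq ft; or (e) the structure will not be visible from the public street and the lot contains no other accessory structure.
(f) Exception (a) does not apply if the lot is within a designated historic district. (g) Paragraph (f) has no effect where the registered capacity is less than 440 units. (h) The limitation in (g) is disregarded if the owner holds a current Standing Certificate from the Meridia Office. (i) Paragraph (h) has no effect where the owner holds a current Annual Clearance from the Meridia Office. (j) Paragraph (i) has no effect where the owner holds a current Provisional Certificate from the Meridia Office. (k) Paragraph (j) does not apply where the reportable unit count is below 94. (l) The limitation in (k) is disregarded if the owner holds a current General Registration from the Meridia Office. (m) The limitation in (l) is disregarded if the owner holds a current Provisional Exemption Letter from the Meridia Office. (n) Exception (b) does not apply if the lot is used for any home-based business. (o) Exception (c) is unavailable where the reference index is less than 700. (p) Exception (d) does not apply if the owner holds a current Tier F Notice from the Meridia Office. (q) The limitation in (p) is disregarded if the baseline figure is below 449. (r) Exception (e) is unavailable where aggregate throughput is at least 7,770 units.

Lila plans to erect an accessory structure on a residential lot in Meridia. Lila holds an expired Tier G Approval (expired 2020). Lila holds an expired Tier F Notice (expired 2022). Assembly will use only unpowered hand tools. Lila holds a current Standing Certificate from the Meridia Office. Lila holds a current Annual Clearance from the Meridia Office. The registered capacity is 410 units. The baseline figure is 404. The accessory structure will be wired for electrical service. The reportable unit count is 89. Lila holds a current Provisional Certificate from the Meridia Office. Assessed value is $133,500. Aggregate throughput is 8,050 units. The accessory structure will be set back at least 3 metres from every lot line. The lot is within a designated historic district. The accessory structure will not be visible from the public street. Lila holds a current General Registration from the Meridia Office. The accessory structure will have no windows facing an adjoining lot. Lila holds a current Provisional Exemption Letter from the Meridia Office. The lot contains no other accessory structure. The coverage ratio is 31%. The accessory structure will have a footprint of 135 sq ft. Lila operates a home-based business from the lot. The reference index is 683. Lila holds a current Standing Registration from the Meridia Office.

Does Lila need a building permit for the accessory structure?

No — exception (a) applies; Lila does not need a building permit.

Exception (a)'s conditions are all satisfied: a current Standing Registration is held; assessed value is $133,500, under the $164,500 limit; assembly uses only hand tools. As to paragraphs (f)–(m): (f) is engaged (the lot is in a historic district), but is itself disapplied by (g): (g) operates — the registered capacity is 410 units, less than the 440 units limit. (h) is triggered (a current Standing Certificate is held), but yields to (i): (i) operates — a current Annual Clearance is held. (j) would limit (i) — a current Provisional Certificate is held — but (k) sets (j) aside: (k) applies — the reportable unit count is 89, below the 94 limit. (l) would limit (k) — a current General Registration is held — but (m) sets (l) aside: (m) operates against (l): a current Provisional Exemption Letter is held. Exception (a) stands.
Exception (b) fails — no current Tier G Approval is held.
Exception (c) does not apply: the coverage ratio is 31%, not less than 30%.
Exception (d) does not apply: electrical service is planned.
Exception (e): the structure will not be visible from the street; the lot has no other accessory structure — every condition holds. However, paragraph (r) must be considered: (r) is triggered — aggregate throughput is 8,050 units, meeting the 7,770 units threshold. So (e) is unavailable.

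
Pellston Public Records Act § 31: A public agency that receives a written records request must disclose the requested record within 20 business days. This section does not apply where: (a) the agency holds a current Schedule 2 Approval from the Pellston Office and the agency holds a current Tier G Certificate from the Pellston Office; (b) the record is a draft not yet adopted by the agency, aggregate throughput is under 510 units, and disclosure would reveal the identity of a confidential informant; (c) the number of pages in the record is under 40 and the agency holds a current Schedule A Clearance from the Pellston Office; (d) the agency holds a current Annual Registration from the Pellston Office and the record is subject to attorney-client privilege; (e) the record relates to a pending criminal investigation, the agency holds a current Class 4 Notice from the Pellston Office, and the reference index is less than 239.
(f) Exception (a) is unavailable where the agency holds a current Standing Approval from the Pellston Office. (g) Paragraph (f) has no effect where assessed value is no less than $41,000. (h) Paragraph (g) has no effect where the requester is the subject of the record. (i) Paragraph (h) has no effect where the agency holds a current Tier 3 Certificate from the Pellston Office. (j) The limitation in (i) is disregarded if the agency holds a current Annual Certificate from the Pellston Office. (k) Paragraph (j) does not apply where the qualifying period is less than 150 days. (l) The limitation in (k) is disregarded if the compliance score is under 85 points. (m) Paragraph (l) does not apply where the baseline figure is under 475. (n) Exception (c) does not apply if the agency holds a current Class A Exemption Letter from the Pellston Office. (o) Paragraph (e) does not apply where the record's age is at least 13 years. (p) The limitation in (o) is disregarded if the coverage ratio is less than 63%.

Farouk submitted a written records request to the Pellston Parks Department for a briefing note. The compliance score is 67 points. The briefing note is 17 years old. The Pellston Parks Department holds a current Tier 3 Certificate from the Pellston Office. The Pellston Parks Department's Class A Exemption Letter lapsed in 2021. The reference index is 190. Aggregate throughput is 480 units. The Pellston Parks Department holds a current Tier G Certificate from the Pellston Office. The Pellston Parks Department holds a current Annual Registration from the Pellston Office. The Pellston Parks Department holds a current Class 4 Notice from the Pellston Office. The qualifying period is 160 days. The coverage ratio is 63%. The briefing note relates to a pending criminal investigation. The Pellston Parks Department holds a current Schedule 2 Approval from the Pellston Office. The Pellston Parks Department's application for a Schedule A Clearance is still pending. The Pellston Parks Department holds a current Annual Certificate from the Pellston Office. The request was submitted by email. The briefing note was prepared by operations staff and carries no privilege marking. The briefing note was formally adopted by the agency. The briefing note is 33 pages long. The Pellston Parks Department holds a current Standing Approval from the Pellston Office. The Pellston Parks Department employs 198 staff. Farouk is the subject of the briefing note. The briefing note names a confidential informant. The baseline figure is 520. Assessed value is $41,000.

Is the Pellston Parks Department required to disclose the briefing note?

Yes — the Pellston Parks Department must disclose the briefing note.

Exception (a) is satisfied on its face — a current Schedule 2 Approval is held; a current Tier G Certificate is held. Turning to paragraphs (f)–(m): (f) operates against (a): a current Standing Approval is held. (g) would limit (f) — assessed value is $41,000, meeting the $41,000 threshold — but (h) sets (g) aside: (h) operates — Farouk is the subject of the briefing note. (i) would limit (h) — a current Tier 3 Certificate is held — but (j) sets (i) aside: (j) is engaged — a current Annual Certificate is held. (k) does not operate here (the qualifying period is 160 days, not less than 150 days), so (j) stands. Exception (a) does not apply.
Exception (b) does not apply: the briefing note has been formally adopted.
Exception (c) does not apply: there is no Schedule A Clearance in force.
Exception (d) does not apply: the briefing note carries no privilege marking.
All of (e)'s requirements are met (the briefing note relates to a pending investigation; a current Class 4 Notice is held; the reference index is 190, less than the 239 limit). But applying paragraphs (o)–(p): (o) operates against (e): the record's age is 17 years, meeting the 13 years threshold. (p) is inapplicable (the coverage ratio is 63%, not less than 63%), so (o) stands. Exception (e) does not apply.
No exception displaces § 31.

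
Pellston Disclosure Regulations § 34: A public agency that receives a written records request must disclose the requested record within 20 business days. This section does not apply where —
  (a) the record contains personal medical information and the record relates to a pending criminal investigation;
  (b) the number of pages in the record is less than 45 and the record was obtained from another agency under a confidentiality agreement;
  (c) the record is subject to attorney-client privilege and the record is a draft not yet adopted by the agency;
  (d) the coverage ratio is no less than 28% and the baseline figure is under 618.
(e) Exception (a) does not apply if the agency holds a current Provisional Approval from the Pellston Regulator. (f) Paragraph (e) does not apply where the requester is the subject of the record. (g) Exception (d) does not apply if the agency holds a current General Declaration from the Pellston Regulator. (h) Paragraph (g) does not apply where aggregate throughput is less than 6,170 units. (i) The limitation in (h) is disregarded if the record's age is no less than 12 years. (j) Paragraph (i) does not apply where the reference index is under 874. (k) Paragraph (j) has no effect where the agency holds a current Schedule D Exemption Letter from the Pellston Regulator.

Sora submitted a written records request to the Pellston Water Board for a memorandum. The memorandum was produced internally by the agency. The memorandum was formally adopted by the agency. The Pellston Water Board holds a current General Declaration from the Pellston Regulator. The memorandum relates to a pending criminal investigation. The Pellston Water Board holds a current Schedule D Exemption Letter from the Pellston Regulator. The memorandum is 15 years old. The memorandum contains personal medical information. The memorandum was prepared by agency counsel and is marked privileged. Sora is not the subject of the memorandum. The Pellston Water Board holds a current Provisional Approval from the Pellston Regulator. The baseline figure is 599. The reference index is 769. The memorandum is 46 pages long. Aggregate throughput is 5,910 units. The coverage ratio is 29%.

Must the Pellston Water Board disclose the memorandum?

Exception (a) is satisfied on its face — the memorandum contains personal medical information; the memorandum relates to a pending investigation. Turning to paragraphs (e)–(f): (e) is triggered — a current Provisional Approval is held. (f), which would lift (e), is not engaged — Sora is not the subject of the memorandum. (a) is therefore removed.
Exception (b) does not apply: the number of pages in the record is 46, not less than 45.
Exception (c) fails — the memorandum has been formally adopted.
All of (d)'s requirements are met (the coverage ratio is 29%, meeting the 28% threshold; the baseline figure is 599, under the 618 limit). However, paragraphs (g)–(k) must be considered: (g) is triggered — a current General Declaration is held. (h) operates (aggregate throughput is 5,910 units, less than the 6,170 units limit), but is itself disapplied by (i): (i) operates against (h): the record's age is 15 years, meeting the 12 years threshold. (j) applies (the reference index is 769, under the 874 limit), but is set aside by (k): (k) applies — a current Schedule D Exemption Letter is held. (d) is therefore removed.
No exception displaces § 34.

Yes — the Pellston Water Board must disclose the memorandum.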